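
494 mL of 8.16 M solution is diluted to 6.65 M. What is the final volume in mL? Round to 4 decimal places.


Dilution: M1*V1 = M2*V2, solve for V2.
V2 = M1*V1 / M2
V2 = 8.16 * 494 / 6.65
V2 = 4031.04 / 6.65
V2 = 606.17142857 mL, rounded to 4 dp:

606.1714 mL


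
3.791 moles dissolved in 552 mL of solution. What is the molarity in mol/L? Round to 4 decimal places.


Convert volume to liters: V_L = V_mL / 1000.
V_L = 552 / 1000 = 0.552 L
M = n / V_L = 3.791 / 0.552
M = 6.86775362 mol/L, rounded to 4 dp:

6.8678 mol/L


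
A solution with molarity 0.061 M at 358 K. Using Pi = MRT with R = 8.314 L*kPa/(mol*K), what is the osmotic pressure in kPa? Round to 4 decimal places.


Osmotic pressure (van't Hoff): Pi = M*R*T.
RT = 8.314 * 358 = 2976.412
Pi = 0.061 * 2976.412
Pi = 181.561132 kPa, rounded to 4 dp:

181.5611 kPa


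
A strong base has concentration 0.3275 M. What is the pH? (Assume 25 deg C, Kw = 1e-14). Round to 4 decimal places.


A strong base dissociates completely, so [OH-] equals the given concentration.
pOH = -log10([OH-]) = -log10(0.3275) = 0.484789
pH = 14 - pOH = 14 - 0.484789
pH = 13.515211, rounded to 4 dp:

13.5152


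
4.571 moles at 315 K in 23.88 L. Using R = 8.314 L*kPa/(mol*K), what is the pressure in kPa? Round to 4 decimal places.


PV = nRT, solve for P = nRT / V.
nRT = 4.571 * 8.314 * 315 = 11971.0376
P = 11971.0376 / 23.88
P = 501.29973199 kPa, rounded to 4 dp:

501.2997 kPa


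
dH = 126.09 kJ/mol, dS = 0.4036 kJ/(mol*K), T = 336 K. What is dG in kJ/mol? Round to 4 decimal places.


Gibbs: dG = dH - T*dS (consistent units, dS already in kJ/(mol*K)).
T*dS = 336 * 0.4036 = 135.6096
dG = 126.09 - (135.6096)
dG = -9.5196 kJ/mol, rounded to 4 dp:

-9.5196 kJ/mol


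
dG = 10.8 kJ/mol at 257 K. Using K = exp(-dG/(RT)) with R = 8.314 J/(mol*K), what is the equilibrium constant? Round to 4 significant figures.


dG is in kJ/mol; multiply by 1000 to match R in J/(mol*K).
RT = 8.314 * 257 = 2136.698 J/mol
exponent = -dG*1000 / (RT) = -(10.8*1000) / 2136.698 = -5.05452806
K = exp(-5.05452806)
K = 0.0063803772, rounded to 4 significant figures:

0.006380


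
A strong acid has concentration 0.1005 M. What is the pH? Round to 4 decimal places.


A strong acid dissociates completely, so [H+] equals the given concentration.
pH = -log10([H+]) = -log10(0.1005)
pH = 0.99783394, rounded to 4 dp:

0.9978


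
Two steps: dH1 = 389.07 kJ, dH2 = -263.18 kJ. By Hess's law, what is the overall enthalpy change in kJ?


Hess's law: enthalpy is a state function, so add the step enthalpies.
dH_total = dH1 + dH2 = 389.07 + (-263.18)
dH_total = 125.89 kJ:

125.89 kJ


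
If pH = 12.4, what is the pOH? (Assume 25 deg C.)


At 25 deg C, pH + pOH = 14.
pOH = 14 - pH = 14 - 12.4
pOH = 1.6:

1.60


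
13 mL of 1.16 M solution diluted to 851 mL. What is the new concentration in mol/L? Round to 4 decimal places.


Dilution: M1*V1 = M2*V2, solve for M2.
M2 = M1*V1 / V2
M2 = 1.16 * 13 / 851
M2 = 15.08 / 851
M2 = 0.01772033 mol/L, rounded to 4 dp:

0.0177 mol/L


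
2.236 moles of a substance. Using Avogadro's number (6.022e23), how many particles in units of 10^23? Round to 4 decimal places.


N = n * NA, then divide by 1e23 for the requested units.
N / 1e23 = n * 6.022
N / 1e23 = 2.236 * 6.022
N / 1e23 = 13.465192, rounded to 4 dp:

13.4652


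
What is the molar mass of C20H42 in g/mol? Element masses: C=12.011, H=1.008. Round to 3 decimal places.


M = sum(count * atomic_mass) over atoms.
M = 20*12.011 + 42*1.008
M = 240.22 + 42.336
M = 282.556 g/mol, rounded to 3 dp:

282.556 g/mol


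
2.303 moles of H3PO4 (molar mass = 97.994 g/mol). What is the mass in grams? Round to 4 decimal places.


mass = n * M
mass = 2.303 * 97.994
mass = 225.680182 g, rounded to 4 dp:

225.6802 g


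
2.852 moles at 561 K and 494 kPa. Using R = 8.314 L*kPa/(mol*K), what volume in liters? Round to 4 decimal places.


PV = nRT, solve for V = nRT / P.
nRT = 2.852 * 8.314 * 561 = 13302.1672
V = 13302.1672 / 494
V = 26.92746397 L, rounded to 4 dp:

26.9275 L


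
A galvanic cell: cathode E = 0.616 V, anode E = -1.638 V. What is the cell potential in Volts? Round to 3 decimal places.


Standard cell potential: E_cell = E_cathode - E_anode.
E_cell = 0.616 - (-1.638)
E_cell = 2.254 V, rounded to 3 dp:

2.254 V


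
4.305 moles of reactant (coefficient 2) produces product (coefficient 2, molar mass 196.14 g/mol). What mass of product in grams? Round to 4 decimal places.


Use the coefficient ratio to convert reactant moles to product moles, then multiply by the product's molar mass.
moles_P = moles_R * (coeff_P / coeff_R) = 4.305 * (2/2) = 4.305
mass_P = moles_P * M_P = 4.305 * 196.14
mass_P = 844.3827 g, rounded to 4 dp:

844.3827 g


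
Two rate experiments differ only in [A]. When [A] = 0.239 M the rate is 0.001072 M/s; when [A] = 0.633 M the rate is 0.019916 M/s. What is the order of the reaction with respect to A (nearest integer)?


Rate is proportional to [A]^n, so rate2/rate1 = ([A]2/[A]1)^n. Take logs to solve for n.
rate2/rate1 = 0.019916 / 0.001072 = 18.5784
[A]2/[A]1 = 0.633 / 0.239 = 2.6485
n = ln(18.5784) / ln(2.6485) = 3.0
Nearest integer order:

3


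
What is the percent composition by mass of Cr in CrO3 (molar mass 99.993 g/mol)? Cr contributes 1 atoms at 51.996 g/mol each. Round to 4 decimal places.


pct = 100 * (n_elem * M_elem) / M_total
mass_contribution = 1 * 51.996 = 51.996 g/mol
pct = 100 * 51.996 / 99.993
pct = 51.99963997 %, rounded to 4 dp:

51.9996 %


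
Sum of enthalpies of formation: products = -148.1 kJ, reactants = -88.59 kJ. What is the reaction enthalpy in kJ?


dH_rxn = sum(dH_f products) - sum(dH_f reactants)
dH_rxn = -148.1 - (-88.59)
dH_rxn = -59.51 kJ:

-59.51 kJ


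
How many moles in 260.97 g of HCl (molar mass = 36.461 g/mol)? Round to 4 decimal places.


n = mass / M
n = 260.97 / 36.461
n = 7.15751076 mol, rounded to 4 dp:

7.1575 mol


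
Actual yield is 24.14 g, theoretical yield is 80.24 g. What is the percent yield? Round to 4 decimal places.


% yield = 100 * actual / theoretical
% yield = 100 * 24.14 / 80.24
% yield = 30.08474576 %, rounded to 4 dp:

30.0847 %


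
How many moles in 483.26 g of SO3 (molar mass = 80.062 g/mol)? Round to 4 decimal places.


n = mass / M
n = 483.26 / 80.062
n = 6.03607204 mol, rounded to 4 dp:

6.0361 mol


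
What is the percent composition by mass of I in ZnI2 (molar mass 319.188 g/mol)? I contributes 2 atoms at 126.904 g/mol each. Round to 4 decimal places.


pct = 100 * (n_elem * M_elem) / M_total
mass_contribution = 2 * 126.904 = 253.808 g/mol
pct = 100 * 253.808 / 319.188
pct = 79.51677381 %, rounded to 4 dp:

79.5168 %


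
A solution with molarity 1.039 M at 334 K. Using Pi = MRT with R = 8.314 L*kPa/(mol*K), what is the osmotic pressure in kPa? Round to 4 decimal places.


Osmotic pressure (van't Hoff): Pi = M*R*T.
RT = 8.314 * 334 = 2776.876
Pi = 1.039 * 2776.876
Pi = 2885.174164 kPa, rounded to 4 dp:

2885.1742 kPa


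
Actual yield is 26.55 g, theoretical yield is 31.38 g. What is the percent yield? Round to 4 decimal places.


% yield = 100 * actual / theoretical
% yield = 100 * 26.55 / 31.38
% yield = 84.60803059 %, rounded to 4 dp:

84.6080 %


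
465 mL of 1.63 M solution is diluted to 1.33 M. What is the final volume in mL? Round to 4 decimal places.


Dilution: M1*V1 = M2*V2, solve for V2.
V2 = M1*V1 / M2
V2 = 1.63 * 465 / 1.33
V2 = 757.95 / 1.33
V2 = 569.88721805 mL, rounded to 4 dp:

569.8872 mL


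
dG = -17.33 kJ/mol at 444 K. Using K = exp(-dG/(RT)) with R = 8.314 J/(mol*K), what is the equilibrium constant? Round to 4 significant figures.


dG is in kJ/mol; multiply by 1000 to match R in J/(mol*K).
RT = 8.314 * 444 = 3691.416 J/mol
exponent = -dG*1000 / (RT) = -(-17.33*1000) / 3691.416 = 4.69467543
K = exp(4.69467543)
K = 109.36331, rounded to 4 significant figures:

109.4


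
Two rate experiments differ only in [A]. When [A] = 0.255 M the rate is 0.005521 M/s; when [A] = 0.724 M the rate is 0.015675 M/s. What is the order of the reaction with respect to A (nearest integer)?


Rate is proportional to [A]^n, so rate2/rate1 = ([A]2/[A]1)^n. Take logs to solve for n.
rate2/rate1 = 0.015675 / 0.005521 = 2.8392
[A]2/[A]1 = 0.724 / 0.255 = 2.8392
n = ln(2.8392) / ln(2.8392) = 1.0
Nearest integer order:

1


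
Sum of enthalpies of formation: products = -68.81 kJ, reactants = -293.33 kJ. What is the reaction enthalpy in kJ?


dH_rxn = sum(dH_f products) - sum(dH_f reactants)
dH_rxn = -68.81 - (-293.33)
dH_rxn = 224.52 kJ:

224.52 kJ


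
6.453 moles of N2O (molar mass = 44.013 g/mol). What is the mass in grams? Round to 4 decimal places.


mass = n * M
mass = 6.453 * 44.013
mass = 284.015889 g, rounded to 4 dp:

284.0159 g


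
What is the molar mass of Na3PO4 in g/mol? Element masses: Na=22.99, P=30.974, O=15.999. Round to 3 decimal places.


M = sum(count * atomic_mass) over atoms.
M = 3*22.99 + 1*30.974 + 4*15.999
M = 68.97 + 30.974 + 63.996
M = 163.94 g/mol, rounded to 3 dp:

163.940 g/mol


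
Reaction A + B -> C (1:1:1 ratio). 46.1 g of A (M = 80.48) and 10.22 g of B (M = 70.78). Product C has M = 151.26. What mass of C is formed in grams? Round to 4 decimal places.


Find moles of each reactant; the smaller value is the limiting reagent in a 1:1:1 reaction, so moles_C equals moles of the limiter.
n_A = mass_A / M_A = 46.1 / 80.48 = 0.572813 mol
n_B = mass_B / M_B = 10.22 / 70.78 = 0.144391 mol
Limiting reagent: B (smaller), n_limiting = 0.144391 mol
mass_C = n_limiting * M_C = 0.144391 * 151.26
mass_C = 21.84058266 g, rounded to 4 dp:

21.8406 g


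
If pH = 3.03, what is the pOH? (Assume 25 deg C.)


At 25 deg C, pH + pOH = 14.
pOH = 14 - pH = 14 - 3.03
pOH = 10.97:

10.97


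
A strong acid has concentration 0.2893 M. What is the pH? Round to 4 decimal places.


A strong acid dissociates completely, so [H+] equals the given concentration.
pH = -log10([H+]) = -log10(0.2893)
pH = 0.53865157, rounded to 4 dp:

0.5387


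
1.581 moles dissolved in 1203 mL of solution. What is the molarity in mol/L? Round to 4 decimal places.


Convert volume to liters: V_L = V_mL / 1000.
V_L = 1203 / 1000 = 1.203 L
M = n / V_L = 1.581 / 1.203
M = 1.31421446 mol/L, rounded to 4 dp:

1.3142 mol/L


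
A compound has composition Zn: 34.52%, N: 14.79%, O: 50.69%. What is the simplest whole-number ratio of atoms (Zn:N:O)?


Assume 100 g of compound, divide each mass% by atomic mass to get moles, then normalize by the smallest to get a raw atom ratio.
Moles per 100 g: Zn: 34.52/65.38 = 0.528, N: 14.79/14.007 = 1.0559, O: 50.69/15.999 = 3.1683
Raw ratio (divide by min = 0.528): Zn: 1.0, N: 2.0, O: 6.001
Multiply by 1 to clear fractions: Zn: 1.0 ~= 1, N: 2.0 ~= 2, O: 6.001 ~= 6
Reduce by GCD to get the simplest whole-number ratio:

1:2:6


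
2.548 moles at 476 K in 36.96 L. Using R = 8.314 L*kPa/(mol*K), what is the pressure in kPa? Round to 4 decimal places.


PV = nRT, solve for P = nRT / V.
nRT = 2.548 * 8.314 * 476 = 10083.6183
P = 10083.6183 / 36.96
P = 272.82517045 kPa, rounded to 4 dp:

272.8252 kPa


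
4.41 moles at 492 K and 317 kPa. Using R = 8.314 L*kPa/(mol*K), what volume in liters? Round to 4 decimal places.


PV = nRT, solve for V = nRT / P.
nRT = 4.41 * 8.314 * 492 = 18039.0521
V = 18039.0521 / 317
V = 56.90552713 L, rounded to 4 dp:

56.9055 L


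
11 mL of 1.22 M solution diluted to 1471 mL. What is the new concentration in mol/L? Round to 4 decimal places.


Dilution: M1*V1 = M2*V2, solve for M2.
M2 = M1*V1 / V2
M2 = 1.22 * 11 / 1471
M2 = 13.42 / 1471
M2 = 0.00912305 mol/L, rounded to 4 dp:

0.0091 mol/L


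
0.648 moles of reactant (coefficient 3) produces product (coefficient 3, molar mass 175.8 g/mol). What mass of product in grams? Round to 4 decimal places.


Use the coefficient ratio to convert reactant moles to product moles, then multiply by the product's molar mass.
moles_P = moles_R * (coeff_P / coeff_R) = 0.648 * (3/3) = 0.648
mass_P = moles_P * M_P = 0.648 * 175.8
mass_P = 113.9184 g, rounded to 4 dp:

113.9184 g


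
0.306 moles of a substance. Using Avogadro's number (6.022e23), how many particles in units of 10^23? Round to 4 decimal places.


N = n * NA, then divide by 1e23 for the requested units.
N / 1e23 = n * 6.022
N / 1e23 = 0.306 * 6.022
N / 1e23 = 1.842732, rounded to 4 dp:

1.8427


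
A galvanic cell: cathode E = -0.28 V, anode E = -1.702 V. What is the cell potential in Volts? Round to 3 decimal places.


Standard cell potential: E_cell = E_cathode - E_anode.
E_cell = -0.28 - (-1.702)
E_cell = 1.422 V, rounded to 3 dp:

1.422 V


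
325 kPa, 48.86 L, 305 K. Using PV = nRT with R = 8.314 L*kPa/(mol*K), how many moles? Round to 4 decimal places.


PV = nRT, solve for n = PV / (RT).
PV = 325 * 48.86 = 15879.5
RT = 8.314 * 305 = 2535.77
n = 15879.5 / 2535.77
n = 6.26220044 mol, rounded to 4 dp:

6.2622 mol


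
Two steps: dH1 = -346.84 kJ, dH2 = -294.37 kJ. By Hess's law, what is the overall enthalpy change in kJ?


Hess's law: enthalpy is a state function, so add the step enthalpies.
dH_total = dH1 + dH2 = -346.84 + (-294.37)
dH_total = -641.21 kJ:

-641.21 kJ


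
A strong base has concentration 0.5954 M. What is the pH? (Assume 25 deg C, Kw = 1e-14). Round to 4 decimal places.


A strong base dissociates completely, so [OH-] equals the given concentration.
pOH = -log10([OH-]) = -log10(0.5954) = 0.225191
pH = 14 - pOH = 14 - 0.225191
pH = 13.774809, rounded to 4 dp:

13.7748


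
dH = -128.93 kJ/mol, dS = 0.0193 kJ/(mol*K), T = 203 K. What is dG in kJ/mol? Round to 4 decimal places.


Gibbs: dG = dH - T*dS (consistent units, dS already in kJ/(mol*K)).
T*dS = 203 * 0.0193 = 3.9179
dG = -128.93 - (3.9179)
dG = -132.8479 kJ/mol, rounded to 4 dp:

-132.8479 kJ/mol


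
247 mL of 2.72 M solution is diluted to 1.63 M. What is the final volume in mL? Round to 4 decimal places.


Dilution: M1*V1 = M2*V2, solve for V2.
V2 = M1*V1 / M2
V2 = 2.72 * 247 / 1.63
V2 = 671.84 / 1.63
V2 = 412.17177914 mL, rounded to 4 dp:

412.1718 mL


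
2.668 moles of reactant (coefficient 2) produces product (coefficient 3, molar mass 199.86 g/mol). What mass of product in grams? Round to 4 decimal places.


Use the coefficient ratio to convert reactant moles to product moles, then multiply by the product's molar mass.
moles_P = moles_R * (coeff_P / coeff_R) = 2.668 * (3/2) = 4.002
mass_P = moles_P * M_P = 4.002 * 199.86
mass_P = 799.83972 g, rounded to 4 dp:

799.8397 g


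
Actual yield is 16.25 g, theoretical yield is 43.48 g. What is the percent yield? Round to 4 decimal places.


% yield = 100 * actual / theoretical
% yield = 100 * 16.25 / 43.48
% yield = 37.37350506 %, rounded to 4 dp:

37.3735 %


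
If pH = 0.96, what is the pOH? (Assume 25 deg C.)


At 25 deg C, pH + pOH = 14.
pOH = 14 - pH = 14 - 0.96
pOH = 13.04:

13.04


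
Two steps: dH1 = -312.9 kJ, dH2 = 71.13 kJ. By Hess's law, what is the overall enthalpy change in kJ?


Hess's law: enthalpy is a state function, so add the step enthalpies.
dH_total = dH1 + dH2 = -312.9 + (71.13)
dH_total = -241.77 kJ:

-241.77 kJ


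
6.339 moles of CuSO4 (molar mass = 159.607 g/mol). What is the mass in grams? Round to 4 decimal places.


mass = n * M
mass = 6.339 * 159.607
mass = 1011.748773 g, rounded to 4 dp:

1011.7488 g


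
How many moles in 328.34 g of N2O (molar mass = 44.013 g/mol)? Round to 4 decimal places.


n = mass / M
n = 328.34 / 44.013
n = 7.46006862 mol, rounded to 4 dp:

7.4601 mol


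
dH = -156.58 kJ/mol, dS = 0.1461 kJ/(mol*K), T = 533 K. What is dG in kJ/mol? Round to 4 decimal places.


Gibbs: dG = dH - T*dS (consistent units, dS already in kJ/(mol*K)).
T*dS = 533 * 0.1461 = 77.8713
dG = -156.58 - (77.8713)
dG = -234.4513 kJ/mol, rounded to 4 dp:

-234.4513 kJ/mol


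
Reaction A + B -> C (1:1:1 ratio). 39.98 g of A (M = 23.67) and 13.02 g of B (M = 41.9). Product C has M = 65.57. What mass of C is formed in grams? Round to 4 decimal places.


Find moles of each reactant; the smaller value is the limiting reagent in a 1:1:1 reaction, so moles_C equals moles of the limiter.
n_A = mass_A / M_A = 39.98 / 23.67 = 1.689058 mol
n_B = mass_B / M_B = 13.02 / 41.9 = 0.31074 mol
Limiting reagent: B (smaller), n_limiting = 0.31074 mol
mass_C = n_limiting * M_C = 0.31074 * 65.57
mass_C = 20.3752218 g, rounded to 4 dp:

20.3752 g


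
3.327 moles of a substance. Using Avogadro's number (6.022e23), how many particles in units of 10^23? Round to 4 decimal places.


N = n * NA, then divide by 1e23 for the requested units.
N / 1e23 = n * 6.022
N / 1e23 = 3.327 * 6.022
N / 1e23 = 20.035194, rounded to 4 dp:

20.0352


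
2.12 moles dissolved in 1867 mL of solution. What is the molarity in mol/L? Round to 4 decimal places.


Convert volume to liters: V_L = V_mL / 1000.
V_L = 1867 / 1000 = 1.867 L
M = n / V_L = 2.12 / 1.867
M = 1.13551152 mol/L, rounded to 4 dp:

1.1355 mol/L


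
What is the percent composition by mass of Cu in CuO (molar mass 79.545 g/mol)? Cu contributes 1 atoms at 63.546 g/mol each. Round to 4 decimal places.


pct = 100 * (n_elem * M_elem) / M_total
mass_contribution = 1 * 63.546 = 63.546 g/mol
pct = 100 * 63.546 / 79.545
pct = 79.8868565 %, rounded to 4 dp:

79.8869 %


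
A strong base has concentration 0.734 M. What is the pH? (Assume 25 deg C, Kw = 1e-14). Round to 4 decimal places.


A strong base dissociates completely, so [OH-] equals the given concentration.
pOH = -log10([OH-]) = -log10(0.734) = 0.134304
pH = 14 - pOH = 14 - 0.134304
pH = 13.865696, rounded to 4 dp:

13.8657


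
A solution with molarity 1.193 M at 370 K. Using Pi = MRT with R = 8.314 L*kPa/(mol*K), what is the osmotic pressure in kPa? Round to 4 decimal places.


Osmotic pressure (van't Hoff): Pi = M*R*T.
RT = 8.314 * 370 = 3076.18
Pi = 1.193 * 3076.18
Pi = 3669.88274 kPa, rounded to 4 dp:

3669.8827 kPa


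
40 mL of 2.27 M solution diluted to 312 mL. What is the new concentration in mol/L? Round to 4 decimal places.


Dilution: M1*V1 = M2*V2, solve for M2.
M2 = M1*V1 / V2
M2 = 2.27 * 40 / 312
M2 = 90.8 / 312
M2 = 0.29102564 mol/L, rounded to 4 dp:

0.2910 mol/L


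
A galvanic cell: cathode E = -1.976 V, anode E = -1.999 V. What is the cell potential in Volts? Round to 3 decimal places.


Standard cell potential: E_cell = E_cathode - E_anode.
E_cell = -1.976 - (-1.999)
E_cell = 0.023 V, rounded to 3 dp:

0.023 V


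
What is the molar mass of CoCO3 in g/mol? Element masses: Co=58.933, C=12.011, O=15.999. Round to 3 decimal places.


M = sum(count * atomic_mass) over atoms.
M = 1*58.933 + 1*12.011 + 3*15.999
M = 58.933 + 12.011 + 47.997
M = 118.941 g/mol, rounded to 3 dp:

118.941 g/mol


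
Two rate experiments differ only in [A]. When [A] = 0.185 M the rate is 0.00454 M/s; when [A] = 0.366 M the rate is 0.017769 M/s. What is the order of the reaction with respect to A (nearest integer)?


Rate is proportional to [A]^n, so rate2/rate1 = ([A]2/[A]1)^n. Take logs to solve for n.
rate2/rate1 = 0.017769 / 0.00454 = 3.9139
[A]2/[A]1 = 0.366 / 0.185 = 1.9784
n = ln(3.9139) / ln(1.9784) = 2.0
Nearest integer order:

2


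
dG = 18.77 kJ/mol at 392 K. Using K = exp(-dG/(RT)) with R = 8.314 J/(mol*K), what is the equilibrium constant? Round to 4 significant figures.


dG is in kJ/mol; multiply by 1000 to match R in J/(mol*K).
RT = 8.314 * 392 = 3259.088 J/mol
exponent = -dG*1000 / (RT) = -(18.77*1000) / 3259.088 = -5.7592799
K = exp(-5.7592799)
K = 0.0031533815, rounded to 4 significant figures:

0.003153


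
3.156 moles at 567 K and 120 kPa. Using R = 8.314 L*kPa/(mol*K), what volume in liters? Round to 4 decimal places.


PV = nRT, solve for V = nRT / P.
nRT = 3.156 * 8.314 * 567 = 14877.5039
V = 14877.5039 / 120
V = 123.97919917 L, rounded to 4 dp:

123.9792 L


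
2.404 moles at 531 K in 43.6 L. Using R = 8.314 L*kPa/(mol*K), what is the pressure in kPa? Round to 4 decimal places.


PV = nRT, solve for P = nRT / V.
nRT = 2.404 * 8.314 * 531 = 10613.0205
P = 10613.0205 / 43.6
P = 243.41790138 kPa, rounded to 4 dp:

243.4179 kPa


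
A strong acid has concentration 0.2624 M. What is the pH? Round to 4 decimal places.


A strong acid dissociates completely, so [H+] equals the given concentration.
pH = -log10([H+]) = -log10(0.2624)
pH = 0.58103617, rounded to 4 dp:

0.5810


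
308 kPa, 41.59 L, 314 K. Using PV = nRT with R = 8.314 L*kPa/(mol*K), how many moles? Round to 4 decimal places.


PV = nRT, solve for n = PV / (RT).
PV = 308 * 41.59 = 12809.72
RT = 8.314 * 314 = 2610.596
n = 12809.72 / 2610.596
n = 4.90681821 mol, rounded to 4 dp:

4.9068 mol


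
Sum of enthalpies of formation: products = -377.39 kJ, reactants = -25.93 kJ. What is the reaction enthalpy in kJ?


dH_rxn = sum(dH_f products) - sum(dH_f reactants)
dH_rxn = -377.39 - (-25.93)
dH_rxn = -351.46 kJ:

-351.46 kJ


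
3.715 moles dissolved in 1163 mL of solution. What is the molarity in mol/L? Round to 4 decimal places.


Convert volume to liters: V_L = V_mL / 1000.
V_L = 1163 / 1000 = 1.163 L
M = n / V_L = 3.715 / 1.163
M = 3.19432502 mol/L, rounded to 4 dp:

3.1943 mol/L


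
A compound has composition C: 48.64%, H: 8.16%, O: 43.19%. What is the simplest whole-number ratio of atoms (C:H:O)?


Assume 100 g of compound, divide each mass% by atomic mass to get moles, then normalize by the smallest to get a raw atom ratio.
Moles per 100 g: C: 48.64/12.011 = 4.0496, H: 8.16/1.008 = 8.0952, O: 43.19/15.999 = 2.6995
Raw ratio (divide by min = 2.6995): C: 1.5, H: 2.999, O: 1.0
Multiply by 2 to clear fractions: C: 3.0 ~= 3, H: 5.997 ~= 6, O: 2.0 ~= 2
Reduce by GCD to get the simplest whole-number ratio:

3:6:2


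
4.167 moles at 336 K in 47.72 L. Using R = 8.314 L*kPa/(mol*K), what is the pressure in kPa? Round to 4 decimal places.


PV = nRT, solve for P = nRT / V.
nRT = 4.167 * 8.314 * 336 = 11640.5312
P = 11640.5312 / 47.72
P = 243.93401509 kPa, rounded to 4 dp:

243.9340 kPa


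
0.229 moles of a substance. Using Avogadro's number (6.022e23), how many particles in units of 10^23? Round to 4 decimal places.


N = n * NA, then divide by 1e23 for the requested units.
N / 1e23 = n * 6.022
N / 1e23 = 0.229 * 6.022
N / 1e23 = 1.379038, rounded to 4 dp:

1.3790


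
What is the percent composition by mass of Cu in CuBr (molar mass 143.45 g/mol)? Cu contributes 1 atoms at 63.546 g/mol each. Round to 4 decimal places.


pct = 100 * (n_elem * M_elem) / M_total
mass_contribution = 1 * 63.546 = 63.546 g/mol
pct = 100 * 63.546 / 143.45
pct = 44.2983618 %, rounded to 4 dp:

44.2984 %


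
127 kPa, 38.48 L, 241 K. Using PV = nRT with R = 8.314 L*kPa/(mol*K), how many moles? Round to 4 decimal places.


PV = nRT, solve for n = PV / (RT).
PV = 127 * 38.48 = 4886.96
RT = 8.314 * 241 = 2003.674
n = 4886.96 / 2003.674
n = 2.43899956 mol, rounded to 4 dp:

2.4390 mol


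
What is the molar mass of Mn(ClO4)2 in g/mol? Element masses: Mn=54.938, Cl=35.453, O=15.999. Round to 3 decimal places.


M = sum(count * atomic_mass) over atoms.
M = 1*54.938 + 2*35.453 + 8*15.999
M = 54.938 + 70.906 + 127.992
M = 253.836 g/mol, rounded to 3 dp:

253.836 g/mol


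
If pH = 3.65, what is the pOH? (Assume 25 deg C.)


At 25 deg C, pH + pOH = 14.
pOH = 14 - pH = 14 - 3.65
pOH = 10.35:

10.35


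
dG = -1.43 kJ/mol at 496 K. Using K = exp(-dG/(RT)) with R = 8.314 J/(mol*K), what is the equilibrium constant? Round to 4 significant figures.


dG is in kJ/mol; multiply by 1000 to match R in J/(mol*K).
RT = 8.314 * 496 = 4123.744 J/mol
exponent = -dG*1000 / (RT) = -(-1.43*1000) / 4123.744 = 0.34677225
K = exp(0.34677225)
K = 1.4144945, rounded to 4 significant figures:

1.414


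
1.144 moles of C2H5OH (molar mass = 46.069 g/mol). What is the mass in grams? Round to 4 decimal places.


mass = n * M
mass = 1.144 * 46.069
mass = 52.702936 g, rounded to 4 dp:

52.7029 g


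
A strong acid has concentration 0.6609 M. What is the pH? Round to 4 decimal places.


A strong acid dissociates completely, so [H+] equals the given concentration.
pH = -log10([H+]) = -log10(0.6609)
pH = 0.17986425, rounded to 4 dp:

0.1799


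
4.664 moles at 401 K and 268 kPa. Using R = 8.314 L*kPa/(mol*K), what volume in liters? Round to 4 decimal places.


PV = nRT, solve for V = nRT / P.
nRT = 4.664 * 8.314 * 401 = 15549.3749
V = 15549.3749 / 268
V = 58.0200556 L, rounded to 4 dp:

58.0201 L


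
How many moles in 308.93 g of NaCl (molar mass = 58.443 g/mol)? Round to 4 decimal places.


n = mass / M
n = 308.93 / 58.443
n = 5.28600517 mol, rounded to 4 dp:

5.2860 mol


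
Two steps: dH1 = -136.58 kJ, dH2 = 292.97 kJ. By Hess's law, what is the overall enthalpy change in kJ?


Hess's law: enthalpy is a state function, so add the step enthalpies.
dH_total = dH1 + dH2 = -136.58 + (292.97)
dH_total = 156.39 kJ:

156.39 kJ


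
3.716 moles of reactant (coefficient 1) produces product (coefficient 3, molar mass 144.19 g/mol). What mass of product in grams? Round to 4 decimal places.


Use the coefficient ratio to convert reactant moles to product moles, then multiply by the product's molar mass.
moles_P = moles_R * (coeff_P / coeff_R) = 3.716 * (3/1) = 11.148
mass_P = moles_P * M_P = 11.148 * 144.19
mass_P = 1607.43012 g, rounded to 4 dp:

1607.4301 g


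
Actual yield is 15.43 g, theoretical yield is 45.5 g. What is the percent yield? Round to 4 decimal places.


% yield = 100 * actual / theoretical
% yield = 100 * 15.43 / 45.5
% yield = 33.91208791 %, rounded to 4 dp:

33.9121 %


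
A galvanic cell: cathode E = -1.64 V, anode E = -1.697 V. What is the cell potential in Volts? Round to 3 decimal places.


Standard cell potential: E_cell = E_cathode - E_anode.
E_cell = -1.64 - (-1.697)
E_cell = 0.057 V, rounded to 3 dp:

0.057 V


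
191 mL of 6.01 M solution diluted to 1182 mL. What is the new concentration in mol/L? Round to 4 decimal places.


Dilution: M1*V1 = M2*V2, solve for M2.
M2 = M1*V1 / V2
M2 = 6.01 * 191 / 1182
M2 = 1147.91 / 1182
M2 = 0.97115905 mol/L, rounded to 4 dp:

0.9712 mol/L


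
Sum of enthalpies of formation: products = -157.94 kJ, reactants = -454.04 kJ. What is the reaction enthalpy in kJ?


dH_rxn = sum(dH_f products) - sum(dH_f reactants)
dH_rxn = -157.94 - (-454.04)
dH_rxn = 296.1 kJ:

296.10 kJ


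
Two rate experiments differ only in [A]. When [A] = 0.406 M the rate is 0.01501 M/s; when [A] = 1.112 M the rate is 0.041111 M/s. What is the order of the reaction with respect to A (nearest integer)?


Rate is proportional to [A]^n, so rate2/rate1 = ([A]2/[A]1)^n. Take logs to solve for n.
rate2/rate1 = 0.041111 / 0.01501 = 2.7389
[A]2/[A]1 = 1.112 / 0.406 = 2.7389
n = ln(2.7389) / ln(2.7389) = 1.0
Nearest integer order:

1


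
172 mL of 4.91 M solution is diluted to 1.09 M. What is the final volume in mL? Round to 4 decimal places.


Dilution: M1*V1 = M2*V2, solve for V2.
V2 = M1*V1 / M2
V2 = 4.91 * 172 / 1.09
V2 = 844.52 / 1.09
V2 = 774.78899083 mL, rounded to 4 dp:

774.7890 mL


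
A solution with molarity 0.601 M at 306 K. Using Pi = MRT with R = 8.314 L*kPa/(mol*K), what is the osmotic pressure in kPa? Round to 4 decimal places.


Osmotic pressure (van't Hoff): Pi = M*R*T.
RT = 8.314 * 306 = 2544.084
Pi = 0.601 * 2544.084
Pi = 1528.994484 kPa, rounded to 4 dp:

1528.9945 kPa


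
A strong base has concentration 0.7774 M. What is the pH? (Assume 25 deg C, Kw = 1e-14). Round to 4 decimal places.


A strong base dissociates completely, so [OH-] equals the given concentration.
pOH = -log10([OH-]) = -log10(0.7774) = 0.109355
pH = 14 - pOH = 14 - 0.109355
pH = 13.890645, rounded to 4 dp:

13.8906


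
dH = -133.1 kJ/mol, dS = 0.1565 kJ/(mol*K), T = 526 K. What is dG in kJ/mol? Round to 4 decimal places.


Gibbs: dG = dH - T*dS (consistent units, dS already in kJ/(mol*K)).
T*dS = 526 * 0.1565 = 82.319
dG = -133.1 - (82.319)
dG = -215.419 kJ/mol, rounded to 4 dp:

-215.4190 kJ/mol


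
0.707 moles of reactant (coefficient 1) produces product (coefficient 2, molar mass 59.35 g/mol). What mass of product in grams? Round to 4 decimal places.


Use the coefficient ratio to convert reactant moles to product moles, then multiply by the product's molar mass.
moles_P = moles_R * (coeff_P / coeff_R) = 0.707 * (2/1) = 1.414
mass_P = moles_P * M_P = 1.414 * 59.35
mass_P = 83.9209 g, rounded to 4 dp:

83.9209 g


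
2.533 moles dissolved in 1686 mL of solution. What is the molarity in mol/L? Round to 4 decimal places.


Convert volume to liters: V_L = V_mL / 1000.
V_L = 1686 / 1000 = 1.686 L
M = n / V_L = 2.533 / 1.686
M = 1.50237248 mol/L, rounded to 4 dp:

1.5024 mol/L


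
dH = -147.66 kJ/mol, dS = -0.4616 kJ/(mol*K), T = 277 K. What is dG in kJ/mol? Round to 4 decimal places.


Gibbs: dG = dH - T*dS (consistent units, dS already in kJ/(mol*K)).
T*dS = 277 * -0.4616 = -127.8632
dG = -147.66 - (-127.8632)
dG = -19.7968 kJ/mol, rounded to 4 dp:

-19.7968 kJ/mol


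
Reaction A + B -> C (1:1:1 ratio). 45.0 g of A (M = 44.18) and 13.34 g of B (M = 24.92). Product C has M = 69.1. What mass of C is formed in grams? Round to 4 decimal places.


Find moles of each reactant; the smaller value is the limiting reagent in a 1:1:1 reaction, so moles_C equals moles of the limiter.
n_A = mass_A / M_A = 45.0 / 44.18 = 1.01856 mol
n_B = mass_B / M_B = 13.34 / 24.92 = 0.535313 mol
Limiting reagent: B (smaller), n_limiting = 0.535313 mol
mass_C = n_limiting * M_C = 0.535313 * 69.1
mass_C = 36.9901283 g, rounded to 4 dp:

36.9901 g


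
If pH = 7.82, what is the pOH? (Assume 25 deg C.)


At 25 deg C, pH + pOH = 14.
pOH = 14 - pH = 14 - 7.82
pOH = 6.18:

6.18


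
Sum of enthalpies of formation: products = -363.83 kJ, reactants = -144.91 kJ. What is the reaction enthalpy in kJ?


dH_rxn = sum(dH_f products) - sum(dH_f reactants)
dH_rxn = -363.83 - (-144.91)
dH_rxn = -218.92 kJ:

-218.92 kJ


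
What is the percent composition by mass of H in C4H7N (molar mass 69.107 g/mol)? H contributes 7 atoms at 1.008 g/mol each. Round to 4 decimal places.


pct = 100 * (n_elem * M_elem) / M_total
mass_contribution = 7 * 1.008 = 7.056 g/mol
pct = 100 * 7.056 / 69.107
pct = 10.21025366 %, rounded to 4 dp:

10.2103 %


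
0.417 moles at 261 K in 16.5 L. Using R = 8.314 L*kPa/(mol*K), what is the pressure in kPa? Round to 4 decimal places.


PV = nRT, solve for P = nRT / V.
nRT = 0.417 * 8.314 * 261 = 904.8708
P = 904.8708 / 16.5
P = 54.84065455 kPa, rounded to 4 dp:

54.8407 kPa


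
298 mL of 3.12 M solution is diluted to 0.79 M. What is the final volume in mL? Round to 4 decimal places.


Dilution: M1*V1 = M2*V2, solve for V2.
V2 = M1*V1 / M2
V2 = 3.12 * 298 / 0.79
V2 = 929.76 / 0.79
V2 = 1176.91139241 mL, rounded to 4 dp:

1176.9114 mL


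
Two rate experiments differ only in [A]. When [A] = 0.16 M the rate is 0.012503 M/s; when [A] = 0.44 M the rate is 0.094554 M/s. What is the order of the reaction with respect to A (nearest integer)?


Rate is proportional to [A]^n, so rate2/rate1 = ([A]2/[A]1)^n. Take logs to solve for n.
rate2/rate1 = 0.094554 / 0.012503 = 7.5625
[A]2/[A]1 = 0.44 / 0.16 = 2.75
n = ln(7.5625) / ln(2.75) = 2.0
Nearest integer order:

2


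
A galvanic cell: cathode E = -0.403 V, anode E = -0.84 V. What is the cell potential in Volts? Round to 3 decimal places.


Standard cell potential: E_cell = E_cathode - E_anode.
E_cell = -0.403 - (-0.84)
E_cell = 0.437 V, rounded to 3 dp:

0.437 V


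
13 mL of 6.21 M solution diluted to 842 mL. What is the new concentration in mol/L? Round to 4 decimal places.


Dilution: M1*V1 = M2*V2, solve for M2.
M2 = M1*V1 / V2
M2 = 6.21 * 13 / 842
M2 = 80.73 / 842
M2 = 0.09587886 mol/L, rounded to 4 dp:

0.0959 mol/L


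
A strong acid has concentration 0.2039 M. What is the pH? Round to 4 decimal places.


A strong acid dissociates completely, so [H+] equals the given concentration.
pH = -log10([H+]) = -log10(0.2039)
pH = 0.69058277, rounded to 4 dp:

0.6906


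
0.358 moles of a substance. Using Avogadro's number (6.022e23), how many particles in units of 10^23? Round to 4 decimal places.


N = n * NA, then divide by 1e23 for the requested units.
N / 1e23 = n * 6.022
N / 1e23 = 0.358 * 6.022
N / 1e23 = 2.155876, rounded to 4 dp:

2.1559


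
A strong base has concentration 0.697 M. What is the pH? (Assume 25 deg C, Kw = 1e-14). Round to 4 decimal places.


A strong base dissociates completely, so [OH-] equals the given concentration.
pOH = -log10([OH-]) = -log10(0.697) = 0.156767
pH = 14 - pOH = 14 - 0.156767
pH = 13.843233, rounded to 4 dp:

13.8432


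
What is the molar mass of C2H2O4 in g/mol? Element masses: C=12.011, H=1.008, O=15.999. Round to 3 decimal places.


M = sum(count * atomic_mass) over atoms.
M = 2*12.011 + 2*1.008 + 4*15.999
M = 24.022 + 2.016 + 63.996
M = 90.034 g/mol, rounded to 3 dp:

90.034 g/mol


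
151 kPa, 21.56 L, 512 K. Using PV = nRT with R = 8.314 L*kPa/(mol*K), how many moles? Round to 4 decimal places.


PV = nRT, solve for n = PV / (RT).
PV = 151 * 21.56 = 3255.56
RT = 8.314 * 512 = 4256.768
n = 3255.56 / 4256.768
n = 0.7647962 mol, rounded to 4 dp:

0.7648 mol


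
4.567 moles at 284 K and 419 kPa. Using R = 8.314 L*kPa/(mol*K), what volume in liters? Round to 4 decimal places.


PV = nRT, solve for V = nRT / P.
nRT = 4.567 * 8.314 * 284 = 10783.4908
V = 10783.4908 / 419
V = 25.73625489 L, rounded to 4 dp:

25.7363 L


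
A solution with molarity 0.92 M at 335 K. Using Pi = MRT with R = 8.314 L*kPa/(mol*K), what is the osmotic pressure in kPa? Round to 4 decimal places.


Osmotic pressure (van't Hoff): Pi = M*R*T.
RT = 8.314 * 335 = 2785.19
Pi = 0.92 * 2785.19
Pi = 2562.3748 kPa, rounded to 4 dp:

2562.3748 kPa


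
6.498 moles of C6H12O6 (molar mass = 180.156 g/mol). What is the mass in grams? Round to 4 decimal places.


mass = n * M
mass = 6.498 * 180.156
mass = 1170.653688 g, rounded to 4 dp:

1170.6537 g


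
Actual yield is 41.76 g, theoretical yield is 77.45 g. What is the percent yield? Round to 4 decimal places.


% yield = 100 * actual / theoretical
% yield = 100 * 41.76 / 77.45
% yield = 53.9186572 %, rounded to 4 dp:

53.9187 %


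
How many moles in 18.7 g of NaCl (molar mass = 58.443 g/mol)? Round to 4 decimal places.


n = mass / M
n = 18.7 / 58.443
n = 0.31996989 mol, rounded to 4 dp:

0.3200 mol


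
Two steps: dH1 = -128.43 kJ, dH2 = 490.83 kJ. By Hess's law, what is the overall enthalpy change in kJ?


Hess's law: enthalpy is a state function, so add the step enthalpies.
dH_total = dH1 + dH2 = -128.43 + (490.83)
dH_total = 362.4 kJ:

362.40 kJ


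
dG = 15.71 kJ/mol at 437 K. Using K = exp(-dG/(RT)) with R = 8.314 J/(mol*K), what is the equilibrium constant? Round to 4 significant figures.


dG is in kJ/mol; multiply by 1000 to match R in J/(mol*K).
RT = 8.314 * 437 = 3633.218 J/mol
exponent = -dG*1000 / (RT) = -(15.71*1000) / 3633.218 = -4.32399047
K = exp(-4.32399047)
K = 0.013246917, rounded to 4 significant figures:

0.01325


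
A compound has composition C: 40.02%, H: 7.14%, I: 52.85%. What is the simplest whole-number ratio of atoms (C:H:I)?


Assume 100 g of compound, divide each mass% by atomic mass to get moles, then normalize by the smallest to get a raw atom ratio.
Moles per 100 g: C: 40.02/12.011 = 3.3319, H: 7.14/1.008 = 7.0833, I: 52.85/126.904 = 0.4165
Raw ratio (divide by min = 0.4165): C: 8.001, H: 17.009, I: 1.0
Multiply by 1 to clear fractions: C: 8.001 ~= 8, H: 17.009 ~= 17, I: 1.0 ~= 1
Reduce by GCD to get the simplest whole-number ratio:

8:17:1


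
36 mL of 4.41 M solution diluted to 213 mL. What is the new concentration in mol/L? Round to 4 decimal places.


Dilution: M1*V1 = M2*V2, solve for M2.
M2 = M1*V1 / V2
M2 = 4.41 * 36 / 213
M2 = 158.76 / 213
M2 = 0.74535211 mol/L, rounded to 4 dp:

0.7454 mol/L


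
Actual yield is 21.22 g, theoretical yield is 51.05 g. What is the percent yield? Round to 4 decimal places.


% yield = 100 * actual / theoretical
% yield = 100 * 21.22 / 51.05
% yield = 41.56709109 %, rounded to 4 dp:

41.5671 %


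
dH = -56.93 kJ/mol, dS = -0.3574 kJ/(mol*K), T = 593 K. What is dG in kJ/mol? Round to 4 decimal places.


Gibbs: dG = dH - T*dS (consistent units, dS already in kJ/(mol*K)).
T*dS = 593 * -0.3574 = -211.9382
dG = -56.93 - (-211.9382)
dG = 155.0082 kJ/mol, rounded to 4 dp:

155.0082 kJ/mol


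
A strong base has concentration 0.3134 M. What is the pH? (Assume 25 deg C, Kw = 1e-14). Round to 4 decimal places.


A strong base dissociates completely, so [OH-] equals the given concentration.
pOH = -log10([OH-]) = -log10(0.3134) = 0.503901
pH = 14 - pOH = 14 - 0.503901
pH = 13.496099, rounded to 4 dp:

13.4961


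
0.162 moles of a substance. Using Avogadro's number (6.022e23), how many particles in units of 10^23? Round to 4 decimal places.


N = n * NA, then divide by 1e23 for the requested units.
N / 1e23 = n * 6.022
N / 1e23 = 0.162 * 6.022
N / 1e23 = 0.975564, rounded to 4 dp:

0.9756


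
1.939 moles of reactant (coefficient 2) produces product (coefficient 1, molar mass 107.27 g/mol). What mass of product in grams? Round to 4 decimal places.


Use the coefficient ratio to convert reactant moles to product moles, then multiply by the product's molar mass.
moles_P = moles_R * (coeff_P / coeff_R) = 1.939 * (1/2) = 0.9695
mass_P = moles_P * M_P = 0.9695 * 107.27
mass_P = 103.998265 g, rounded to 4 dp:

103.9983 g


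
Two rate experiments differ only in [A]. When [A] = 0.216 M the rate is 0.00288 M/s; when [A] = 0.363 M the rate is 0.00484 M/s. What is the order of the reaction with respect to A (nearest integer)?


Rate is proportional to [A]^n, so rate2/rate1 = ([A]2/[A]1)^n. Take logs to solve for n.
rate2/rate1 = 0.00484 / 0.00288 = 1.6806
[A]2/[A]1 = 0.363 / 0.216 = 1.6806
n = ln(1.6806) / ln(1.6806) = 1.0
Nearest integer order:

1


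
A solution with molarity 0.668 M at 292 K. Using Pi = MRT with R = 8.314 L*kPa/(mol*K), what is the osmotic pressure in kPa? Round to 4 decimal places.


Osmotic pressure (van't Hoff): Pi = M*R*T.
RT = 8.314 * 292 = 2427.688
Pi = 0.668 * 2427.688
Pi = 1621.695584 kPa, rounded to 4 dp:

1621.6956 kPa


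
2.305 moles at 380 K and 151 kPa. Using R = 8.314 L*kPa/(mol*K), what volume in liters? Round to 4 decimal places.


PV = nRT, solve for V = nRT / P.
nRT = 2.305 * 8.314 * 380 = 7282.2326
V = 7282.2326 / 151
V = 48.22670596 L, rounded to 4 dp:

48.2267 L


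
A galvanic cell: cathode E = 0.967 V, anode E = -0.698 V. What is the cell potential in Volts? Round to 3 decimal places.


Standard cell potential: E_cell = E_cathode - E_anode.
E_cell = 0.967 - (-0.698)
E_cell = 1.665 V, rounded to 3 dp:

1.665 V


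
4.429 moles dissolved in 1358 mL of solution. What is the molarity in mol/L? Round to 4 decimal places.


Convert volume to liters: V_L = V_mL / 1000.
V_L = 1358 / 1000 = 1.358 L
M = n / V_L = 4.429 / 1.358
M = 3.26141384 mol/L, rounded to 4 dp:

3.2614 mol/L


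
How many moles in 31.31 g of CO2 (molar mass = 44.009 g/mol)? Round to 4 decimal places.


n = mass / M
n = 31.31 / 44.009
n = 0.71144539 mol, rounded to 4 dp:

0.7114 mol


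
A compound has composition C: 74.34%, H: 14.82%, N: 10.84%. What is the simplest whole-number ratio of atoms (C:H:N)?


Assume 100 g of compound, divide each mass% by atomic mass to get moles, then normalize by the smallest to get a raw atom ratio.
Moles per 100 g: C: 74.34/12.011 = 6.1893, H: 14.82/1.008 = 14.7024, N: 10.84/14.007 = 0.7739
Raw ratio (divide by min = 0.7739): C: 7.998, H: 18.998, N: 1.0
Multiply by 1 to clear fractions: C: 7.998 ~= 8, H: 18.998 ~= 19, N: 1.0 ~= 1
Reduce by GCD to get the simplest whole-number ratio:

8:19:1


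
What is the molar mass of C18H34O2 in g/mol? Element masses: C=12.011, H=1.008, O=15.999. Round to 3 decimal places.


M = sum(count * atomic_mass) over atoms.
M = 18*12.011 + 34*1.008 + 2*15.999
M = 216.198 + 34.272 + 31.998
M = 282.468 g/mol, rounded to 3 dp:

282.468 g/mol
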